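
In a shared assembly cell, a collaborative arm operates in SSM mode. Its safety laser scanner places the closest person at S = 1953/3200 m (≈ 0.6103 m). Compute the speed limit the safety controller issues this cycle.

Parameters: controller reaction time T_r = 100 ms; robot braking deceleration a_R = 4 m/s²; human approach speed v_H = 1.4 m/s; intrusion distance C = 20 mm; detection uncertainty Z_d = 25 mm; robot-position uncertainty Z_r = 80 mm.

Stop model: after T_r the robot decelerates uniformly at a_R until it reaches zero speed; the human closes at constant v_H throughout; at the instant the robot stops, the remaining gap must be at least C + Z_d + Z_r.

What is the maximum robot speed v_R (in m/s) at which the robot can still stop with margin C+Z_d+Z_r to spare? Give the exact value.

quadratic (1/8)·v² + (9/20)·v + (-221/640) = 0
  disc = (9/20)² − 4·(1/8)·(-221/640) = 2401/6400 ; √disc = 49/80
  v_R = (−(9/20) + 49/80) / (2·(1/8)) = 13/20 m/s
check:
stop time T_s = (13/20)/4 = 0.1625 s
robot in T_r: 0.6500·0.1000 = 0.0650 m
braking distance = 0.6500²/(2·4.0000) = 0.0528 m
person approaches 1.4000·(0.1000+0.1625) = 0.3675 m
C+Z_d+Z_r = 0.0200+0.0250+0.0800 = 0.1250 m
sum ≈ 0.0650+0.0528+0.3675+0.1250 ≈ 0.6103 m = S ✓

v_R_max = 13/20 m/s = 0.6500 m/s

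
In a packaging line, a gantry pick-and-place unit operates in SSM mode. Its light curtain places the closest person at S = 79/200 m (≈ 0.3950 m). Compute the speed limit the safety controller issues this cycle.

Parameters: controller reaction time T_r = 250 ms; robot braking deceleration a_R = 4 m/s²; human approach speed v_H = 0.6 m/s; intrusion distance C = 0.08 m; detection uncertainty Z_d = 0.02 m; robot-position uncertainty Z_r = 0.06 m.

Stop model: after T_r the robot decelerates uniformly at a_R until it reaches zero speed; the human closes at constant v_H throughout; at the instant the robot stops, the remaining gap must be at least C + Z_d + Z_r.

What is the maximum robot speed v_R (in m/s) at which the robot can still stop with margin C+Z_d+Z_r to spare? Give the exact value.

v_R_max = 1/5 m/s = 0.2000 m/s

collect terms ⇒ (1/8)·v_R² + (2/5)·v_R + (-17/200) = 0
  disc = (2/5)² − 4·(1/8)·(-17/200) = 81/400 ; √disc = 9/20
  v_R = (−(2/5) + 9/20) / (2·(1/8)) = 1/5 m/s
check:
stop time T_s = (1/5)/4 = 0.0500 s
reaction-phase robot travel = 0.2000·0.2500 = 0.0500 m
braking distance = 0.2000²/(2·4.0000) = 0.0050 m
human closes 0.6000·0.3000 = 0.1800 m
residual clearance needed = 0.0800+0.0200+0.0600 = 0.1600 m
sum ≈ 0.0500+0.0050+0.1800+0.1600 ≈ 0.3950 m = S ✓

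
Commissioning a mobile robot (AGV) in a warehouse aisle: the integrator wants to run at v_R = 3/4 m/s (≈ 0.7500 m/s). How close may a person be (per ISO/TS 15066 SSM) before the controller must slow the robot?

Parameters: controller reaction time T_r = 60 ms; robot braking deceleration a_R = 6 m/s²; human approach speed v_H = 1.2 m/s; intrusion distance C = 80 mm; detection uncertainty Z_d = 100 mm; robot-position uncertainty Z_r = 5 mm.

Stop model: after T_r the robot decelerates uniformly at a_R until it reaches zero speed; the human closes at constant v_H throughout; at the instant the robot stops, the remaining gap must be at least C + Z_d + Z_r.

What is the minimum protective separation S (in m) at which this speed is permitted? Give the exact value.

braking lasts T_s = (3/4)/6 = 0.1250 s
robot covers v_R·T_r = 0.7500·0.0600 = 0.0450 m before braking
robot under decel: 0.7500²/(2·6.0000) = 0.0469 m
human closes 1.2000·0.1850 = 0.2220 m
margins: 0.0800+0.1000+0.0050 = 0.1850 m
S_min ≈ 0.0450+0.0469+0.2220+0.1850  ⇒  S_min = 3991/8000 m

S_min = 3991/8000 m = 0.4989 m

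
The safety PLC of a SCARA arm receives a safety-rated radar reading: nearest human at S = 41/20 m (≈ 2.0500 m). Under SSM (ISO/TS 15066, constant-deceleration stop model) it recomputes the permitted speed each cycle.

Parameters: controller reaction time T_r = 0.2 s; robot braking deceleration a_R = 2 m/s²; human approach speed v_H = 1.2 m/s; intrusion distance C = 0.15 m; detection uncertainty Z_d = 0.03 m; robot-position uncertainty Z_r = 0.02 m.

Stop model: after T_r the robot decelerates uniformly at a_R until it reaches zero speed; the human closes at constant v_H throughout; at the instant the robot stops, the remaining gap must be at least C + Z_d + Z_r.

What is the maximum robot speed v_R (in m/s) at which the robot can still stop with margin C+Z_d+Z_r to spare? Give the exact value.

v_R_max = 7/5 m/s = 1.4000 m/s

at the boundary: (1/4)·v² + (4/5)·v + (-161/100) = 0
  disc = (4/5)² − 4·(1/4)·(-161/100) = 9/4 ; √disc = 3/2
  v_R = (−(4/5) + 3/2) / (2·(1/4)) = 7/5 m/s
check:
T_s = v_R/a_R = (7/5)/2 = 0.7000 s
robot in T_r: 1.4000·0.2000 = 0.2800 m
braking distance = 1.4000²/(2·2.0000) = 0.4900 m
human over T_r+T_s: 1.2000·(0.2000+0.7000) = 1.0800 m
margins: 0.1500+0.0300+0.0200 = 0.2000 m
sum ≈ 0.2800+0.4900+1.0800+0.2000 ≈ 2.0500 m = S ✓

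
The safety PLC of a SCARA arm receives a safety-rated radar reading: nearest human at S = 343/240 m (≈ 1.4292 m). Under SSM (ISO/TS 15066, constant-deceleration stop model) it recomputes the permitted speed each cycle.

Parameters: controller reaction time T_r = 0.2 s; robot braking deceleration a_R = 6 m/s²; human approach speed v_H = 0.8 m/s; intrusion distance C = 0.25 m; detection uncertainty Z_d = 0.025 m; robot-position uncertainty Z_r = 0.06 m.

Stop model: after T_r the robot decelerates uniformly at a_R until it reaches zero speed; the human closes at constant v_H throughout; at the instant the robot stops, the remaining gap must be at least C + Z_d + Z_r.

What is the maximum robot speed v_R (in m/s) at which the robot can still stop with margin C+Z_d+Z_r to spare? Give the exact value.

v_R_max = 19/10 m/s = 1.9000 m/s

at the boundary: (1/12)·v² + (1/3)·v + (-1121/1200) = 0
  disc = (1/3)² − 4·(1/12)·(-1121/1200) = 169/400 ; √disc = 13/20
  v_R = (−(1/3) + 13/20) / (2·(1/12)) = 19/10 m/s
check:
braking lasts T_s = (19/10)/6 = 0.3167 s
robot covers v_R·T_r = 1.9000·0.2000 = 0.3800 m before braking
braking distance = 1.9000²/(2·6.0000) = 0.3008 m
human over T_r+T_s: 0.8000·(0.2000+0.3167) = 0.4133 m
margins: 0.2500+0.0250+0.0600 = 0.3350 m
sum ≈ 0.3800+0.3008+0.4133+0.3350 ≈ 1.4292 m = S ✓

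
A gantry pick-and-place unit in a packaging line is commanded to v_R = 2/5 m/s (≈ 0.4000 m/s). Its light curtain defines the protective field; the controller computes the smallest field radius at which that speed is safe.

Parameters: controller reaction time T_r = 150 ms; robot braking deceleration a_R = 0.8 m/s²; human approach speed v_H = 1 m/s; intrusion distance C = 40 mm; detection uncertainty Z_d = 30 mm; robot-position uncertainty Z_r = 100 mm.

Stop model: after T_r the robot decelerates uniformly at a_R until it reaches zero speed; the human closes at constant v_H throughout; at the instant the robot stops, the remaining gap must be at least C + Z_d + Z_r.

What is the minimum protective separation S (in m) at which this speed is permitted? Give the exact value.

braking lasts T_s = (2/5)/(4/5) = 0.5000 s
robot in T_r: 0.4000·0.1500 = 0.0600 m
braking distance = 0.4000²/(2·0.8000) = 0.1000 m
person approaches 1.0000·(0.1500+0.5000) = 0.6500 m
margins: 0.0400+0.0300+0.1000 = 0.1700 m
S_min ≈ 0.0600+0.1000+0.6500+0.1700  ⇒  S_min = 49/50 m

S_min = 49/50 m = 0.9800 m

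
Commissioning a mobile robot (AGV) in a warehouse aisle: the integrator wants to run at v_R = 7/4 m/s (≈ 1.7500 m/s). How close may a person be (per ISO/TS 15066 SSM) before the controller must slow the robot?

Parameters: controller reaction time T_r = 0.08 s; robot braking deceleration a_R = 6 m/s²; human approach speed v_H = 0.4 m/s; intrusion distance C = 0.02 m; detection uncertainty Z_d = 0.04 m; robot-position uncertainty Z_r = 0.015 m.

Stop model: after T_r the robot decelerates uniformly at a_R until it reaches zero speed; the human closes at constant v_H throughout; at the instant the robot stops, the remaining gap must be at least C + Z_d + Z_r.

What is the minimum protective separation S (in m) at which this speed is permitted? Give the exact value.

T_s = v_R/a_R = (7/4)/6 = 0.2917 s
reaction-phase robot travel = 1.7500·0.0800 = 0.1400 m
robot under decel: 1.7500²/(2·6.0000) = 0.2552 m
human closes 0.4000·0.3717 = 0.1487 m
residual clearance needed = 0.0200+0.0400+0.0150 = 0.0750 m
S_min ≈ 0.1400+0.2552+0.1487+0.0750  ⇒  S_min = 4951/8000 m

S_min = 4951/8000 m = 0.6189 m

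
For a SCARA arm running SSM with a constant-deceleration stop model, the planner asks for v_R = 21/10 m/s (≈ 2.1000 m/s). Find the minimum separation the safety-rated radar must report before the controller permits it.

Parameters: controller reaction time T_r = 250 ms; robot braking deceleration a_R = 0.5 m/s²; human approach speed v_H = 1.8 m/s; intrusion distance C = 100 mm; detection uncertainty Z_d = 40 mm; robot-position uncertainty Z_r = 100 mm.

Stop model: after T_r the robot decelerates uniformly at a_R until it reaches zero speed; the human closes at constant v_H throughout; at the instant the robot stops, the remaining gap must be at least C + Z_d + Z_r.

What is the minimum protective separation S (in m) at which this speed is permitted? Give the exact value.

S_min = 2637/200 m = 13.1850 m

braking lasts T_s = (21/10)/(1/2) = 4.2000 s
robot in T_r: 2.1000·0.2500 = 0.5250 m
robot covers 2.1000·4.2000 − ½·0.5000·4.2000² = 4.4100 m while stopping
person approaches 1.8000·(0.2500+4.2000) = 8.0100 m
margins: 0.1000+0.0400+0.1000 = 0.2400 m
S_min ≈ 0.5250+4.4100+8.0100+0.2400  ⇒  S_min = 2637/200 m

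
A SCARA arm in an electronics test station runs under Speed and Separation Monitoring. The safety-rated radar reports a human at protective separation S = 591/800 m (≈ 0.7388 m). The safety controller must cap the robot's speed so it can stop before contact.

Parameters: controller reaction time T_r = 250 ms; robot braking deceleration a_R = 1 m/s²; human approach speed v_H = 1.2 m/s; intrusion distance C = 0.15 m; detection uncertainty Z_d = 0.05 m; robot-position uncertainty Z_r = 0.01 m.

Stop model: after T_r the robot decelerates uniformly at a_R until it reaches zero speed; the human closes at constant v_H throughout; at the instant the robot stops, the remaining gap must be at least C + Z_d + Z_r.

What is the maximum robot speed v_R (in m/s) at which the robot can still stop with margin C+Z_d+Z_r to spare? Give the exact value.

quadratic (1/2)·v² + (29/20)·v + (-183/800) = 0
  disc = (29/20)² − 4·(1/2)·(-183/800) = 64/25 ; √disc = 8/5
  v_R = (−(29/20) + 8/5) / (2·(1/2)) = 3/20 m/s
check:
stop time T_s = (3/20)/1 = 0.1500 s
reaction-phase robot travel = 0.1500·0.2500 = 0.0375 m
robot covers 0.1500·0.1500 − ½·1.0000·0.1500² = 0.0112 m while stopping
human over T_r+T_s: 1.2000·(0.2500+0.1500) = 0.4800 m
residual clearance needed = 0.1500+0.0500+0.0100 = 0.2100 m
sum ≈ 0.0375+0.0112+0.4800+0.2100 ≈ 0.7388 m = S ✓

v_R_max = 3/20 m/s = 0.1500 m/s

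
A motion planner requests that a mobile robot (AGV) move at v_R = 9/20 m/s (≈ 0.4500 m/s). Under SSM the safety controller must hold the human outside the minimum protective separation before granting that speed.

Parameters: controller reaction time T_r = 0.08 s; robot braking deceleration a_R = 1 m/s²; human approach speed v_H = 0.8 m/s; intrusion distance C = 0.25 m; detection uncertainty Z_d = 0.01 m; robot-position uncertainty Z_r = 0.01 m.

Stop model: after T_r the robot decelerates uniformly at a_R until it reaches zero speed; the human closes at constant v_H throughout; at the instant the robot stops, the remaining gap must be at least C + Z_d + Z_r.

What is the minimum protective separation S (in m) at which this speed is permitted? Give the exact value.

braking lasts T_s = (9/20)/1 = 0.4500 s
reaction-phase robot travel = 0.4500·0.0800 = 0.0360 m
robot covers 0.4500·0.4500 − ½·1.0000·0.4500² = 0.1013 m while stopping
human closes 0.8000·0.5300 = 0.4240 m
margins: 0.2500+0.0100+0.0100 = 0.2700 m
S_min ≈ 0.0360+0.1013+0.4240+0.2700  ⇒  S_min = 133/160 m

S_min = 133/160 m = 0.8313 m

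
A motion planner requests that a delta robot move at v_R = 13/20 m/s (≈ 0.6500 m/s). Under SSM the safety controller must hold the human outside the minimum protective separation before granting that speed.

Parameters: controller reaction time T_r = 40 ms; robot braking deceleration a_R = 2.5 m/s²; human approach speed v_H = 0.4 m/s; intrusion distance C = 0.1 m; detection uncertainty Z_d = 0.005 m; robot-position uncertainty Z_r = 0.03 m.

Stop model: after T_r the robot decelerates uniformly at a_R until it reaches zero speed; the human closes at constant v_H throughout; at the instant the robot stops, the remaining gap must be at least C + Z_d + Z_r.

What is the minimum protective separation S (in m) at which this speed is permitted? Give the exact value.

T_s = v_R/a_R = (13/20)/(5/2) = 0.2600 s
reaction-phase robot travel = 0.6500·0.0400 = 0.0260 m
robot covers 0.6500·0.2600 − ½·2.5000·0.2600² = 0.0845 m while stopping
human over T_r+T_s: 0.4000·(0.0400+0.2600) = 0.1200 m
margins: 0.1000+0.0050+0.0300 = 0.1350 m
S_min ≈ 0.0260+0.0845+0.1200+0.1350  ⇒  S_min = 731/2000 m

S_min = 731/2000 m = 0.3655 m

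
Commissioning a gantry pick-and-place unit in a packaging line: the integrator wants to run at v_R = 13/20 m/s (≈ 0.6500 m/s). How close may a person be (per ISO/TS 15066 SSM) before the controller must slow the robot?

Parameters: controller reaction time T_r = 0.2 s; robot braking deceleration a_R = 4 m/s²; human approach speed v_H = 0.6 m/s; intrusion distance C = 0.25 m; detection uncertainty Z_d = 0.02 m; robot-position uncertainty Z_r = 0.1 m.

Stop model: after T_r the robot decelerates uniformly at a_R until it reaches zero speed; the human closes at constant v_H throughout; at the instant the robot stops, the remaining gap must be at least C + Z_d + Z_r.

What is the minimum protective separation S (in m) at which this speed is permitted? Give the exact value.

S_min = 493/640 m = 0.7703 m

braking lasts T_s = (13/20)/4 = 0.1625 s
robot covers v_R·T_r = 0.6500·0.2000 = 0.1300 m before braking
robot covers 0.6500·0.1625 − ½·4.0000·0.1625² = 0.0528 m while stopping
human closes 0.6000·0.3625 = 0.2175 m
residual clearance needed = 0.2500+0.0200+0.1000 = 0.3700 m
S_min ≈ 0.1300+0.0528+0.2175+0.3700  ⇒  S_min = 493/640 m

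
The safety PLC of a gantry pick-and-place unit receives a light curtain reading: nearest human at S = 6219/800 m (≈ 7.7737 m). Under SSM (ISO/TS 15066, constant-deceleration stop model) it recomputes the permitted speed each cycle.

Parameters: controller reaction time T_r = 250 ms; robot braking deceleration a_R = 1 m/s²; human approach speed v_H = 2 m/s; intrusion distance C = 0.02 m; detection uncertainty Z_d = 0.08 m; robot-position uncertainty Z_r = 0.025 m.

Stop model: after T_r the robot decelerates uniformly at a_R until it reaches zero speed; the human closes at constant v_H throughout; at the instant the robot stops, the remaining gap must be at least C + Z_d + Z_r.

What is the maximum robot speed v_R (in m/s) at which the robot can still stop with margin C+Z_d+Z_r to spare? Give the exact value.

quadratic (1/2)·v² + (9/4)·v + (-5719/800) = 0
  disc = (9/4)² − 4·(1/2)·(-5719/800) = 484/25 ; √disc = 22/5
  v_R = (−(9/4) + 22/5) / (2·(1/2)) = 43/20 m/s
check:
T_s = v_R/a_R = (43/20)/1 = 2.1500 s
robot in T_r: 2.1500·0.2500 = 0.5375 m
braking distance = 2.1500²/(2·1.0000) = 2.3112 m
human over T_r+T_s: 2.0000·(0.2500+2.1500) = 4.8000 m
residual clearance needed = 0.0200+0.0800+0.0250 = 0.1250 m
sum ≈ 0.5375+2.3112+4.8000+0.1250 ≈ 7.7737 m = S ✓

v_R_max = 43/20 m/s = 2.1500 m/s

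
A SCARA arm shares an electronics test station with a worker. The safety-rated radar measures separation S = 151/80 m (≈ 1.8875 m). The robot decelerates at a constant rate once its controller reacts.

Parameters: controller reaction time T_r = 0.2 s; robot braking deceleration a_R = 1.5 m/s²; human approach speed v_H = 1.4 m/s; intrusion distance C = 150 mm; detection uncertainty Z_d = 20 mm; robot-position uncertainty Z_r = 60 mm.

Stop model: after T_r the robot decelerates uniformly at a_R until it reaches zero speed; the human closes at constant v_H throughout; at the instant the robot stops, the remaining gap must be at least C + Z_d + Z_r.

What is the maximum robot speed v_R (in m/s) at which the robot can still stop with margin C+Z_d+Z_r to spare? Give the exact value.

v_R_max = 19/20 m/s = 0.9500 m/s

collect terms ⇒ (1/3)·v_R² + (17/15)·v_R + (-551/400) = 0
  disc = (17/15)² − 4·(1/3)·(-551/400) = 2809/900 ; √disc = 53/30
  v_R = (−(17/15) + 53/30) / (2·(1/3)) = 19/20 m/s
check:
T_s = v_R/a_R = (19/20)/(3/2) = 0.6333 s
reaction-phase robot travel = 0.9500·0.2000 = 0.1900 m
robot under decel: 0.9500²/(2·1.5000) = 0.3008 m
person approaches 1.4000·(0.2000+0.6333) = 1.1667 m
margins: 0.1500+0.0200+0.0600 = 0.2300 m
sum ≈ 0.1900+0.3008+1.1667+0.2300 ≈ 1.8875 m = S ✓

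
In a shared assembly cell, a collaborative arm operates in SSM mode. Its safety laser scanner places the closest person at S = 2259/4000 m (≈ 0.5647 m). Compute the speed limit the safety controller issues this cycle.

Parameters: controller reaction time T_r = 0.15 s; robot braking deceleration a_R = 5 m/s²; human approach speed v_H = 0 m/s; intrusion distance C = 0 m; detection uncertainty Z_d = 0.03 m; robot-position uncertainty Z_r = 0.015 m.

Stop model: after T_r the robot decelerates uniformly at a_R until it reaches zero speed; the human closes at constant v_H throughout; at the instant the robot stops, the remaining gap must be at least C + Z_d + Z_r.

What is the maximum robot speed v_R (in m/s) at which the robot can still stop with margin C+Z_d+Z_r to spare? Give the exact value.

quadratic (1/10)·v² + (3/20)·v + (-2079/4000) = 0
  disc = (3/20)² − 4·(1/10)·(-2079/4000) = 144/625 ; √disc = 12/25
  v_R = (−(3/20) + 12/25) / (2·(1/10)) = 33/20 m/s
check:
braking lasts T_s = (33/20)/5 = 0.3300 s
reaction-phase robot travel = 1.6500·0.1500 = 0.2475 m
robot under decel: 1.6500²/(2·5.0000) = 0.2722 m
person approaches 0.0000·(0.1500+0.3300) = 0.0000 m
C+Z_d+Z_r = 0.0000+0.0300+0.0150 = 0.0450 m
sum ≈ 0.2475+0.2722+0.0000+0.0450 ≈ 0.5647 m = S ✓

v_R_max = 33/20 m/s = 1.6500 m/s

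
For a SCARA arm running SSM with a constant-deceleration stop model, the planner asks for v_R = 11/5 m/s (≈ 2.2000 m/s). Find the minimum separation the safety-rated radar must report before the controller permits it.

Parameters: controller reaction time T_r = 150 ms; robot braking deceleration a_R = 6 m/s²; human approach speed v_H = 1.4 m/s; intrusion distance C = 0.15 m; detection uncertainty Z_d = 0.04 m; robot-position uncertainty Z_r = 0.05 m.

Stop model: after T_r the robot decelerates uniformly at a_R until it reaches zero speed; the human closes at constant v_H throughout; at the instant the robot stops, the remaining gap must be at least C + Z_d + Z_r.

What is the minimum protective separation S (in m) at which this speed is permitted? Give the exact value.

S_min = 509/300 m = 1.6967 m

T_s = v_R/a_R = (11/5)/6 = 0.3667 s
robot in T_r: 2.2000·0.1500 = 0.3300 m
robot covers 2.2000·0.3667 − ½·6.0000·0.3667² = 0.4033 m while stopping
person approaches 1.4000·(0.1500+0.3667) = 0.7233 m
margins: 0.1500+0.0400+0.0500 = 0.2400 m
S_min ≈ 0.3300+0.4033+0.7233+0.2400  ⇒  S_min = 509/300 m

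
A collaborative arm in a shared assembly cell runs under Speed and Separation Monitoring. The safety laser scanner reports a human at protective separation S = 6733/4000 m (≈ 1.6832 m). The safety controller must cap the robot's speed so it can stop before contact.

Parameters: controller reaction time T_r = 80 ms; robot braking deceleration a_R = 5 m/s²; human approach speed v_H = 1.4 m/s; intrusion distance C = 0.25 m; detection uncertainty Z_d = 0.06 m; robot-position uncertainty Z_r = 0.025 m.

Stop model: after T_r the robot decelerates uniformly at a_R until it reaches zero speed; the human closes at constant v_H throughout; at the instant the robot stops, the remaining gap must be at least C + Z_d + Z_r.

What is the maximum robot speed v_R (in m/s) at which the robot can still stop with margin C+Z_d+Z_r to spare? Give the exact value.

quadratic (1/10)·v² + (9/25)·v + (-989/800) = 0
  disc = (9/25)² − 4·(1/10)·(-989/800) = 6241/10000 ; √disc = 79/100
  v_R = (−(9/25) + 79/100) / (2·(1/10)) = 43/20 m/s
check:
braking lasts T_s = (43/20)/5 = 0.4300 s
robot covers v_R·T_r = 2.1500·0.0800 = 0.1720 m before braking
robot covers 2.1500·0.4300 − ½·5.0000·0.4300² = 0.4622 m while stopping
person approaches 1.4000·(0.0800+0.4300) = 0.7140 m
C+Z_d+Z_r = 0.2500+0.0600+0.0250 = 0.3350 m
sum ≈ 0.1720+0.4622+0.7140+0.3350 ≈ 1.6832 m = S ✓

v_R_max = 43/20 m/s = 2.1500 m/s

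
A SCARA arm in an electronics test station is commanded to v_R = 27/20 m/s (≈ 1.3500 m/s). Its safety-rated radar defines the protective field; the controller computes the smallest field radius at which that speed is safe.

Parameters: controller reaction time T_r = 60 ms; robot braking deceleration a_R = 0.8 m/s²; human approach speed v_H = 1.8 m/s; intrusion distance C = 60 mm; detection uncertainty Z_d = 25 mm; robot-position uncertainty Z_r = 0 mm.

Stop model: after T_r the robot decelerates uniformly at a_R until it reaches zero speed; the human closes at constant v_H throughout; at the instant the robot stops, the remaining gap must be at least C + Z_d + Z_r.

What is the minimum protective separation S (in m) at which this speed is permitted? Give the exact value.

T_s = v_R/a_R = (27/20)/(4/5) = 1.6875 s
reaction-phase robot travel = 1.3500·0.0600 = 0.0810 m
braking distance = 1.3500²/(2·0.8000) = 1.1391 m
person approaches 1.8000·(0.0600+1.6875) = 3.1455 m
C+Z_d+Z_r = 0.0600+0.0250+0.0000 = 0.0850 m
S_min ≈ 0.0810+1.1391+3.1455+0.0850  ⇒  S_min = 71209/16000 m

S_min = 71209/16000 m = 4.4506 m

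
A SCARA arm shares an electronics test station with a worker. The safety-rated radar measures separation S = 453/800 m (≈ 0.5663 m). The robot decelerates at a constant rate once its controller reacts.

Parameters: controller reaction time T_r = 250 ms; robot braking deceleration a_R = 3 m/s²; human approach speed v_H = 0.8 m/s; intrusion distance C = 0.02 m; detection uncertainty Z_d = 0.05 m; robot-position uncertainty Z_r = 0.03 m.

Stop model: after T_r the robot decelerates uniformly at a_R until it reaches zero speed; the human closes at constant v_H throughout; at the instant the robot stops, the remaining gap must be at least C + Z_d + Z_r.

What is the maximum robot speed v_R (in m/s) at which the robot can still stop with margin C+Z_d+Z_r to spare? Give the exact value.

quadratic (1/6)·v² + (31/60)·v + (-213/800) = 0
  disc = (31/60)² − 4·(1/6)·(-213/800) = 4/9 ; √disc = 2/3
  v_R = (−(31/60) + 2/3) / (2·(1/6)) = 9/20 m/s
check:
braking lasts T_s = (9/20)/3 = 0.1500 s
robot in T_r: 0.4500·0.2500 = 0.1125 m
braking distance = 0.4500²/(2·3.0000) = 0.0338 m
human closes 0.8000·0.4000 = 0.3200 m
margins: 0.0200+0.0500+0.0300 = 0.1000 m
sum ≈ 0.1125+0.0338+0.3200+0.1000 ≈ 0.5663 m = S ✓

v_R_max = 9/20 m/s = 0.4500 m/s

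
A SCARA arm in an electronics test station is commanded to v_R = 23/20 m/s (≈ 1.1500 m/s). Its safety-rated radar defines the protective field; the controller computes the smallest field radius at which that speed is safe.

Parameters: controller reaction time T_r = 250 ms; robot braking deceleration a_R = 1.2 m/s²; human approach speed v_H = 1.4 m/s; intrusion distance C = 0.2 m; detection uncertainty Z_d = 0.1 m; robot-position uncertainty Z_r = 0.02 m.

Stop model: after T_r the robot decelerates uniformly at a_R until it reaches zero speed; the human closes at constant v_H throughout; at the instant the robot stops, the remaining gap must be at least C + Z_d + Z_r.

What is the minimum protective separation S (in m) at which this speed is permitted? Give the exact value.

braking lasts T_s = (23/20)/(6/5) = 0.9583 s
robot covers v_R·T_r = 1.1500·0.2500 = 0.2875 m before braking
robot covers 1.1500·0.9583 − ½·1.2000·0.9583² = 0.5510 m while stopping
person approaches 1.4000·(0.2500+0.9583) = 1.6917 m
C+Z_d+Z_r = 0.2000+0.1000+0.0200 = 0.3200 m
S_min ≈ 0.2875+0.5510+1.6917+0.3200  ⇒  S_min = 13681/4800 m

S_min = 13681/4800 m = 2.8502 m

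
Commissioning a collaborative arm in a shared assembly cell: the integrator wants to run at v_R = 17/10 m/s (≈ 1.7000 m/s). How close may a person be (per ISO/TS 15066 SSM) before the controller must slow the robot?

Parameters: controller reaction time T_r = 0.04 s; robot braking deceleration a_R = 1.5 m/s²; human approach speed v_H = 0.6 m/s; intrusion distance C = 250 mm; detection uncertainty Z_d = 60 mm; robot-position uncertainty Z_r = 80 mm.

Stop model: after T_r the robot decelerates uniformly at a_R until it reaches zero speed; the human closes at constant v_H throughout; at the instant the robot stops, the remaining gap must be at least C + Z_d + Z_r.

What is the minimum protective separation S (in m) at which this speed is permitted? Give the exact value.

stop time T_s = (17/10)/(3/2) = 1.1333 s
robot in T_r: 1.7000·0.0400 = 0.0680 m
robot covers 1.7000·1.1333 − ½·1.5000·1.1333² = 0.9633 m while stopping
human over T_r+T_s: 0.6000·(0.0400+1.1333) = 0.7040 m
residual clearance needed = 0.2500+0.0600+0.0800 = 0.3900 m
S_min ≈ 0.0680+0.9633+0.7040+0.3900  ⇒  S_min = 797/375 m

S_min = 797/375 m = 2.1253 m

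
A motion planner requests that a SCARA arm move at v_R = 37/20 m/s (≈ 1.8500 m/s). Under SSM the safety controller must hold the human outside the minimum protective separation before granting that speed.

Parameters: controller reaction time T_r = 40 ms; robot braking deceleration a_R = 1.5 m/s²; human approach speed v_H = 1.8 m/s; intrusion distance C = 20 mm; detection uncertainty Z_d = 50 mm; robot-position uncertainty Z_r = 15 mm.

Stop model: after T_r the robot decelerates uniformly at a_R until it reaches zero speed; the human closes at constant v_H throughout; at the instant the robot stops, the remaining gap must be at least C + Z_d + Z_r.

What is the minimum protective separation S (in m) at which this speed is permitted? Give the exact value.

S_min = 21551/6000 m = 3.5918 m

T_s = v_R/a_R = (37/20)/(3/2) = 1.2333 s
robot in T_r: 1.8500·0.0400 = 0.0740 m
robot under decel: 1.8500²/(2·1.5000) = 1.1408 m
human over T_r+T_s: 1.8000·(0.0400+1.2333) = 2.2920 m
C+Z_d+Z_r = 0.0200+0.0500+0.0150 = 0.0850 m
S_min ≈ 0.0740+1.1408+2.2920+0.0850  ⇒  S_min = 21551/6000 m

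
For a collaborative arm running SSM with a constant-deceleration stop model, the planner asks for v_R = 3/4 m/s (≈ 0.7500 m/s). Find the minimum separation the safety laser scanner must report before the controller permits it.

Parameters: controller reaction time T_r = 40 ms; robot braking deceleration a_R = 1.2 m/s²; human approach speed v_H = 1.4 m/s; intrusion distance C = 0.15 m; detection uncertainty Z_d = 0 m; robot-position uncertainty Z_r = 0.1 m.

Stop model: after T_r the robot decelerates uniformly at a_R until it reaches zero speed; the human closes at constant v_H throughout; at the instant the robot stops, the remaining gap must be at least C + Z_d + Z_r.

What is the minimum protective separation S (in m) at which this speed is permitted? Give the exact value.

S_min = 11563/8000 m = 1.4454 m

braking lasts T_s = (3/4)/(6/5) = 0.6250 s
robot in T_r: 0.7500·0.0400 = 0.0300 m
robot under decel: 0.7500²/(2·1.2000) = 0.2344 m
human closes 1.4000·0.6650 = 0.9310 m
margins: 0.1500+0.0000+0.1000 = 0.2500 m
S_min ≈ 0.0300+0.2344+0.9310+0.2500  ⇒  S_min = 11563/8000 m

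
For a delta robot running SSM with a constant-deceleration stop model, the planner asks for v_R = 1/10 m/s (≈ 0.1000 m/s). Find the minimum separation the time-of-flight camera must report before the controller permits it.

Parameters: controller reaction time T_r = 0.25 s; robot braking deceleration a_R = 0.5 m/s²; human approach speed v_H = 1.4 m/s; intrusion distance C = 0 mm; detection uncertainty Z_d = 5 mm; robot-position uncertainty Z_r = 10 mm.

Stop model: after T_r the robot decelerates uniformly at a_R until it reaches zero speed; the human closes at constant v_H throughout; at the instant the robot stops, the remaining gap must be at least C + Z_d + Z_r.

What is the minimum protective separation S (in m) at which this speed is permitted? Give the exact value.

braking lasts T_s = (1/10)/(1/2) = 0.2000 s
reaction-phase robot travel = 0.1000·0.2500 = 0.0250 m
robot covers 0.1000·0.2000 − ½·0.5000·0.2000² = 0.0100 m while stopping
human closes 1.4000·0.4500 = 0.6300 m
residual clearance needed = 0.0000+0.0050+0.0100 = 0.0150 m
S_min ≈ 0.0250+0.0100+0.6300+0.0150  ⇒  S_min = 17/25 m

S_min = 17/25 m = 0.6800 m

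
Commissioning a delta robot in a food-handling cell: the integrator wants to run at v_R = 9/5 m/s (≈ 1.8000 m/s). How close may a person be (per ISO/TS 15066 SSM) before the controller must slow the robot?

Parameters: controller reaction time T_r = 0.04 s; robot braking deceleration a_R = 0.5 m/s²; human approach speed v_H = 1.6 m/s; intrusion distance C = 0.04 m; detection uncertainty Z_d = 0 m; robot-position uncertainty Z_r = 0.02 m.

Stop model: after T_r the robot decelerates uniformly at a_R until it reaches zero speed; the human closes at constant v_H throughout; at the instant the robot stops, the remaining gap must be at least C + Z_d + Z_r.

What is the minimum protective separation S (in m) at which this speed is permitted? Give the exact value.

stop time T_s = (9/5)/(1/2) = 3.6000 s
robot covers v_R·T_r = 1.8000·0.0400 = 0.0720 m before braking
robot covers 1.8000·3.6000 − ½·0.5000·3.6000² = 3.2400 m while stopping
human over T_r+T_s: 1.6000·(0.0400+3.6000) = 5.8240 m
C+Z_d+Z_r = 0.0400+0.0000+0.0200 = 0.0600 m
S_min ≈ 0.0720+3.2400+5.8240+0.0600  ⇒  S_min = 2299/250 m

S_min = 2299/250 m = 9.1960 m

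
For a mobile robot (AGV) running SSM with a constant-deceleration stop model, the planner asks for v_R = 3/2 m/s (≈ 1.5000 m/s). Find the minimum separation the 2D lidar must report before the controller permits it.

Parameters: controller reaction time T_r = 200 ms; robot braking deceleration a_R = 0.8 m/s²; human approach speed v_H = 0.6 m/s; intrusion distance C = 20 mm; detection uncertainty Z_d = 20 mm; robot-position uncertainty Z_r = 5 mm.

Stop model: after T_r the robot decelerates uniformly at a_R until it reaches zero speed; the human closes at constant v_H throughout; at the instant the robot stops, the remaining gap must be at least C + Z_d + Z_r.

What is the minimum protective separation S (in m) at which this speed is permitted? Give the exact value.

T_s = v_R/a_R = (3/2)/(4/5) = 1.8750 s
robot covers v_R·T_r = 1.5000·0.2000 = 0.3000 m before braking
robot under decel: 1.5000²/(2·0.8000) = 1.4062 m
human over T_r+T_s: 0.6000·(0.2000+1.8750) = 1.2450 m
residual clearance needed = 0.0200+0.0200+0.0050 = 0.0450 m
S_min ≈ 0.3000+1.4062+1.2450+0.0450  ⇒  S_min = 2397/800 m

S_min = 2397/800 m = 2.9962 m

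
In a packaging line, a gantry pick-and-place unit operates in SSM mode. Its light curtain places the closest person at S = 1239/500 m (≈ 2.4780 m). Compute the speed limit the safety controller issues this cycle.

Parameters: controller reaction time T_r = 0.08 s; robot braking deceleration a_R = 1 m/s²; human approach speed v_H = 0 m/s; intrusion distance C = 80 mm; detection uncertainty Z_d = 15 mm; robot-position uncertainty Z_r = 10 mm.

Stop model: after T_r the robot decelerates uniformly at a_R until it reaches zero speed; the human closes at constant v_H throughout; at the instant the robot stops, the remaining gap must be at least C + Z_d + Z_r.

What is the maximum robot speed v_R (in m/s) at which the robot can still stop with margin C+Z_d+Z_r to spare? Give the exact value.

quadratic (1/2)·v² + (2/25)·v + (-2373/1000) = 0
  disc = (2/25)² − 4·(1/2)·(-2373/1000) = 11881/2500 ; √disc = 109/50
  v_R = (−(2/25) + 109/50) / (2·(1/2)) = 21/10 m/s
check:
T_s = v_R/a_R = (21/10)/1 = 2.1000 s
robot covers v_R·T_r = 2.1000·0.0800 = 0.1680 m before braking
braking distance = 2.1000²/(2·1.0000) = 2.2050 m
human over T_r+T_s: 0.0000·(0.0800+2.1000) = 0.0000 m
C+Z_d+Z_r = 0.0800+0.0150+0.0100 = 0.1050 m
sum ≈ 0.1680+2.2050+0.0000+0.1050 ≈ 2.4780 m = S ✓

v_R_max = 21/10 m/s = 2.1000 m/s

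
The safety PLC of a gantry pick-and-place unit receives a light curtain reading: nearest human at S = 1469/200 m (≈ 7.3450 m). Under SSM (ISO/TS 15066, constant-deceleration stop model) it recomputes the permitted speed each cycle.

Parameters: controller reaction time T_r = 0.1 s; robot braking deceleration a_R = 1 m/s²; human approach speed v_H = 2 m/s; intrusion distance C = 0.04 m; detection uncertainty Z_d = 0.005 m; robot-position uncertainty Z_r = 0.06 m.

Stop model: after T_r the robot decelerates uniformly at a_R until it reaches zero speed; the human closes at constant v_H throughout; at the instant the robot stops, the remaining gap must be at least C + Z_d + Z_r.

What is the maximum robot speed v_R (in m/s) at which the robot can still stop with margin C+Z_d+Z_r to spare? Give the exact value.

quadratic (1/2)·v² + (21/10)·v + (-176/25) = 0
  disc = (21/10)² − 4·(1/2)·(-176/25) = 1849/100 ; √disc = 43/10
  v_R = (−(21/10) + 43/10) / (2·(1/2)) = 11/5 m/s
check:
braking lasts T_s = (11/5)/1 = 2.2000 s
robot in T_r: 2.2000·0.1000 = 0.2200 m
robot under decel: 2.2000²/(2·1.0000) = 2.4200 m
person approaches 2.0000·(0.1000+2.2000) = 4.6000 m
C+Z_d+Z_r = 0.0400+0.0050+0.0600 = 0.1050 m
sum ≈ 0.2200+2.4200+4.6000+0.1050 ≈ 7.3450 m = S ✓

v_R_max = 11/5 m/s = 2.2000 m/s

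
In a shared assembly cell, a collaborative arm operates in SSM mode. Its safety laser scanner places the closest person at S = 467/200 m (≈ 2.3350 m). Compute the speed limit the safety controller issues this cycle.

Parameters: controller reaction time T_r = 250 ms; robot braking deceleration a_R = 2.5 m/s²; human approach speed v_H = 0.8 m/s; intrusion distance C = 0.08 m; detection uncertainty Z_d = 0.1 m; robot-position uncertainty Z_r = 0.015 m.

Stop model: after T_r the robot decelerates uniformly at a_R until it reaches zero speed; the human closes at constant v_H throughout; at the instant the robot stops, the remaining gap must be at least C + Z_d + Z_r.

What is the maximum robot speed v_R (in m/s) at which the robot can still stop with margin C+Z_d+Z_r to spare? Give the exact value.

collect terms ⇒ (1/5)·v_R² + (57/100)·v_R + (-97/50) = 0
  disc = (57/100)² − 4·(1/5)·(-97/50) = 18769/10000 ; √disc = 137/100
  v_R = (−(57/100) + 137/100) / (2·(1/5)) = 2 m/s
check:
T_s = v_R/a_R = 2/(5/2) = 0.8000 s
robot in T_r: 2.0000·0.2500 = 0.5000 m
robot covers 2.0000·0.8000 − ½·2.5000·0.8000² = 0.8000 m while stopping
person approaches 0.8000·(0.2500+0.8000) = 0.8400 m
residual clearance needed = 0.0800+0.1000+0.0150 = 0.1950 m
sum ≈ 0.5000+0.8000+0.8400+0.1950 ≈ 2.3350 m = S ✓

v_R_max = 2 m/s = 2.0000 m/s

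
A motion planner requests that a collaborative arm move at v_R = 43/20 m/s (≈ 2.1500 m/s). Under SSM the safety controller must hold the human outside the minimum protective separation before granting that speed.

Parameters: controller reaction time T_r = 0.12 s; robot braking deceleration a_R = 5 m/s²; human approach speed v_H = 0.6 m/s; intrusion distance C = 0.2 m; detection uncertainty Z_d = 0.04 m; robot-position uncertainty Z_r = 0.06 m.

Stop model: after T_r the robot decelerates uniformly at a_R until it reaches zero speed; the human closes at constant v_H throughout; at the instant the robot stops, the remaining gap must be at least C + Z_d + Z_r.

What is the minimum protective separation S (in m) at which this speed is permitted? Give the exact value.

stop time T_s = (43/20)/5 = 0.4300 s
robot covers v_R·T_r = 2.1500·0.1200 = 0.2580 m before braking
robot under decel: 2.1500²/(2·5.0000) = 0.4622 m
human closes 0.6000·0.5500 = 0.3300 m
C+Z_d+Z_r = 0.2000+0.0400+0.0600 = 0.3000 m
S_min ≈ 0.2580+0.4622+0.3300+0.3000  ⇒  S_min = 5401/4000 m

S_min = 5401/4000 m = 1.3502 m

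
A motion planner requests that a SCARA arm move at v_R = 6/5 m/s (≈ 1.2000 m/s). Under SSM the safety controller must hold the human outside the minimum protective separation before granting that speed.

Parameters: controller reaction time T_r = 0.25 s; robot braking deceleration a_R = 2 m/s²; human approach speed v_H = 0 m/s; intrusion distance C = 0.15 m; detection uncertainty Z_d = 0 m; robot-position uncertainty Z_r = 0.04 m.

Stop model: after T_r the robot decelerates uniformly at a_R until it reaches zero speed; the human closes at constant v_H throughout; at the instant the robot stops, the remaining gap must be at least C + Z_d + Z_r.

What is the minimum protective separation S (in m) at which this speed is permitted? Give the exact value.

S_min = 17/20 m = 0.8500 m

braking lasts T_s = (6/5)/2 = 0.6000 s
robot covers v_R·T_r = 1.2000·0.2500 = 0.3000 m before braking
robot under decel: 1.2000²/(2·2.0000) = 0.3600 m
person approaches 0.0000·(0.2500+0.6000) = 0.0000 m
residual clearance needed = 0.1500+0.0000+0.0400 = 0.1900 m
S_min ≈ 0.3000+0.3600+0.0000+0.1900  ⇒  S_min = 17/20 m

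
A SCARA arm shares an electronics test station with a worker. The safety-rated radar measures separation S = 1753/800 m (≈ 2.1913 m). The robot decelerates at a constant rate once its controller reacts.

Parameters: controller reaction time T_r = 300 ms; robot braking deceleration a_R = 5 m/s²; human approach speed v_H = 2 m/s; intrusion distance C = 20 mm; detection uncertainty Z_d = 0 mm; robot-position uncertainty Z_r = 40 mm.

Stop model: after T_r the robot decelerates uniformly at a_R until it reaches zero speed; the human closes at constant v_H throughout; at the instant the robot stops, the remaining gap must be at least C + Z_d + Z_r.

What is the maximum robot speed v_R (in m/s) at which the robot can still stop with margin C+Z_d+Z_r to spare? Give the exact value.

v_R_max = 7/4 m/s = 1.7500 m/s

collect terms ⇒ (1/10)·v_R² + (7/10)·v_R + (-49/32) = 0
  disc = (7/10)² − 4·(1/10)·(-49/32) = 441/400 ; √disc = 21/20
  v_R = (−(7/10) + 21/20) / (2·(1/10)) = 7/4 m/s
check:
stop time T_s = (7/4)/5 = 0.3500 s
robot covers v_R·T_r = 1.7500·0.3000 = 0.5250 m before braking
robot covers 1.7500·0.3500 − ½·5.0000·0.3500² = 0.3063 m while stopping
human over T_r+T_s: 2.0000·(0.3000+0.3500) = 1.3000 m
residual clearance needed = 0.0200+0.0000+0.0400 = 0.0600 m
sum ≈ 0.5250+0.3063+1.3000+0.0600 ≈ 2.1913 m = S ✓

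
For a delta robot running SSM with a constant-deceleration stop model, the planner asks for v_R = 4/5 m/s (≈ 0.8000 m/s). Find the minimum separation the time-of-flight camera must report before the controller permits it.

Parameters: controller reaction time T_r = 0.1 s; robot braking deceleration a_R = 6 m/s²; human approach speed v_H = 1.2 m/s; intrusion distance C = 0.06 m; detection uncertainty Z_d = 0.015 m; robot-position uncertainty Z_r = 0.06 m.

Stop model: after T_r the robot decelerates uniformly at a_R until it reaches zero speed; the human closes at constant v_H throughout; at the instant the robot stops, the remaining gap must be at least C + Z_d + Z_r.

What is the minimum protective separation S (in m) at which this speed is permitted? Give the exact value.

braking lasts T_s = (4/5)/6 = 0.1333 s
reaction-phase robot travel = 0.8000·0.1000 = 0.0800 m
robot covers 0.8000·0.1333 − ½·6.0000·0.1333² = 0.0533 m while stopping
human over T_r+T_s: 1.2000·(0.1000+0.1333) = 0.2800 m
margins: 0.0600+0.0150+0.0600 = 0.1350 m
S_min ≈ 0.0800+0.0533+0.2800+0.1350  ⇒  S_min = 329/600 m

S_min = 329/600 m = 0.5483 m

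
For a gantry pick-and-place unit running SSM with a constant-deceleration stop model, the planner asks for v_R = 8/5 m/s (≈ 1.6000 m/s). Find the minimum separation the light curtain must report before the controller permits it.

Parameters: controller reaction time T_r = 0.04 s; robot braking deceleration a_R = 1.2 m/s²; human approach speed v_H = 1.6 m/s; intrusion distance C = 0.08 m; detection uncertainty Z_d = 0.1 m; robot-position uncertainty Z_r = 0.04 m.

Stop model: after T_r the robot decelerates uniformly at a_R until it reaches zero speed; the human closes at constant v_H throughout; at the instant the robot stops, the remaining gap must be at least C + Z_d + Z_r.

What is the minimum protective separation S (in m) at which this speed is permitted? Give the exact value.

S_min = 887/250 m = 3.5480 m

T_s = v_R/a_R = (8/5)/(6/5) = 1.3333 s
reaction-phase robot travel = 1.6000·0.0400 = 0.0640 m
robot covers 1.6000·1.3333 − ½·1.2000·1.3333² = 1.0667 m while stopping
human over T_r+T_s: 1.6000·(0.0400+1.3333) = 2.1973 m
C+Z_d+Z_r = 0.0800+0.1000+0.0400 = 0.2200 m
S_min ≈ 0.0640+1.0667+2.1973+0.2200  ⇒  S_min = 887/250 m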